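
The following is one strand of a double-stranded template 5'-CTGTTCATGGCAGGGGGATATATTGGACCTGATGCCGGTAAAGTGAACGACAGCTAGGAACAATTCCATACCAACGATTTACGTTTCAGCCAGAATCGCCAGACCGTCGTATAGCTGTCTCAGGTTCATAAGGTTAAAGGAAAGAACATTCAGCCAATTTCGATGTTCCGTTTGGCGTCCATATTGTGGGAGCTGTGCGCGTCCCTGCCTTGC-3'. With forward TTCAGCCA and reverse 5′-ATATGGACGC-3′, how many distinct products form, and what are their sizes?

The forward primer TTCAGCCA matches the top strand at positions 85–92, 149–156.
The reverse primer's reverse complement is GCGTCCATAT, matching at positions 175–184.
Each forward site pairs with the reverse site to give a product ending at position 184: sizes 100, 36 bp.

Two products: 100 bp, 36 bp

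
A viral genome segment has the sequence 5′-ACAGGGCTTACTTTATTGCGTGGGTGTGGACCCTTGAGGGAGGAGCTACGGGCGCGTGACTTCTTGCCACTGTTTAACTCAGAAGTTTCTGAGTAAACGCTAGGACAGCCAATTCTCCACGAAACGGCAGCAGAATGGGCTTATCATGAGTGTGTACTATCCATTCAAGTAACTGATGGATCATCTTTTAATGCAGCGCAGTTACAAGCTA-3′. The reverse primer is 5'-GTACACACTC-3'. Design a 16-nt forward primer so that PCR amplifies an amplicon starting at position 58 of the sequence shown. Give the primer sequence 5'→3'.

5'-GACTTCTTGCCACTGT-3'

The reverse primer's reverse complement GAGTGTGTAC matches the template at positions 148–157; the product starts at position 58.
The forward primer is identical to the top strand over positions 58–73: GACTTCTTGCCACTGT.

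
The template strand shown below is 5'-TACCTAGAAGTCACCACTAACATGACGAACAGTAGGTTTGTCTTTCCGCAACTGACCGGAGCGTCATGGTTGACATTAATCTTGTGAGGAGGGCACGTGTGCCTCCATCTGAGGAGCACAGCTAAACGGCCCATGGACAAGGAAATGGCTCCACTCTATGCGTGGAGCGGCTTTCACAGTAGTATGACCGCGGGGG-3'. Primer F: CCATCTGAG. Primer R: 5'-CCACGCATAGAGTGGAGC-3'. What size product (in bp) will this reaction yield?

61 bp

The forward primer matches the template at positions 105–113.
Taking the reverse complement of CCACGCATAGAGTGGAGC gives GCTCCACTCTATGCGTGG, found at positions 148–165 on the template; the primer anneals here to the top strand with its 3' end pointing upstream.
The product runs from position 105 to position 165, so its length is 165 − 105 + 1 = 61 bp.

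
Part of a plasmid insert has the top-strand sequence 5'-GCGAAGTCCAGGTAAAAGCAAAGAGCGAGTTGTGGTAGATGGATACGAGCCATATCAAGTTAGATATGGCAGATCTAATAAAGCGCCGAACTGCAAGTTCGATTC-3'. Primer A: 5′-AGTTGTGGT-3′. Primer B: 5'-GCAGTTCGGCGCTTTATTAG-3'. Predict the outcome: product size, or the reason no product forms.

Yes — a 67 bp product.

Primer A (AGTTGTGGT) matches the top strand at positions 28–36; it acts as a forward primer.
Primer B's reverse complement is CTAATAAAGCGCCGAACTGC, matching the top strand at positions 75–94; it acts as a reverse primer.
The 3' ends face each other across positions 28–94, giving a 67 bp product.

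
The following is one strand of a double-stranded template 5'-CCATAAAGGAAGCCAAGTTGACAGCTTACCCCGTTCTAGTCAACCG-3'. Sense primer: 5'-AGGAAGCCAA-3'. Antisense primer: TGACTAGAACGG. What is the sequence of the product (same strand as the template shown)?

5'-AGGAAGCCAAGTTGACAGCTTACCCCGTTCTAGTCA-3'

The forward primer matches the template at positions 7–16.
The reverse primer's reverse complement is CCGTTCTAGTCA, which matches the template at positions 31–42.
The product is the template from position 7 through 42 (36 bp).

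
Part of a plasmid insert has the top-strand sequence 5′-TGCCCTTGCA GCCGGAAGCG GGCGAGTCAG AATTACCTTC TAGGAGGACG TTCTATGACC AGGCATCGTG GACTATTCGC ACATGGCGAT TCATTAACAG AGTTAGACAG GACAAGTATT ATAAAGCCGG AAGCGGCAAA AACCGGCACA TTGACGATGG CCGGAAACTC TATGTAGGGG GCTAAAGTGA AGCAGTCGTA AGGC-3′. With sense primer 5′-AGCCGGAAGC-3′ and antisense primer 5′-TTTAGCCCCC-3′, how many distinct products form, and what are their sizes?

Two products: 177 bp, 62 bp

The forward primer AGCCGGAAGC matches the top strand at positions 10–19, 125–134.
The reverse primer's reverse complement is GGGGGCTAAA, matching at positions 177–186.
Each forward site pairs with the reverse site to give a product ending at position 186: sizes 177, 62 bp.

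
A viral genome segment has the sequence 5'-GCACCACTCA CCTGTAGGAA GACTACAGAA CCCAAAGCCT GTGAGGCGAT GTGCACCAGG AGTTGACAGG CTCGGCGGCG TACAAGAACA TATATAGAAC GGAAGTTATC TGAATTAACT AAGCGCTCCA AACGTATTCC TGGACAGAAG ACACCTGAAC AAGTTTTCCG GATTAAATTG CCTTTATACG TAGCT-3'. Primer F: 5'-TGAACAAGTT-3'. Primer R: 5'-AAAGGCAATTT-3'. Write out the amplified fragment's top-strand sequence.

5'-TGAACAAGTTTTCCGGATTAAATTGCCTTT-3'

Scanning the template, TGAACAAGTT occurs at positions 156–165; this primer anneals to the bottom strand there with its 3' end pointing downstream.
The reverse primer's reverse complement is AAATTGCCTTT, which matches the template at positions 175–185.
The product is the template from position 156 through 185 (30 bp).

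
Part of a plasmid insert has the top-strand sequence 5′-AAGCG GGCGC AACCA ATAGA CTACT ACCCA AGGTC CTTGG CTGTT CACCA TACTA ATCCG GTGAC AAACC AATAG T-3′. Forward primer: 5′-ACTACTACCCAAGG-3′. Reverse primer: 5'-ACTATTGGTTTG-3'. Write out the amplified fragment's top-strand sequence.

Forward primer ACTACTACCCAAGG is found on the top strand at positions 20–33.
Taking the reverse complement of ACTATTGGTTTG gives CAAACCAATAGT, found at positions 65–76 on the template; the primer anneals here to the top strand with its 3' end pointing upstream.
The product is the template from position 20 through 76 (57 bp).

5'-ACTACTACCCAAGGTCCTTGGCTGTTCACCATACTAATCCGGTGACAAACCAATAGT-3'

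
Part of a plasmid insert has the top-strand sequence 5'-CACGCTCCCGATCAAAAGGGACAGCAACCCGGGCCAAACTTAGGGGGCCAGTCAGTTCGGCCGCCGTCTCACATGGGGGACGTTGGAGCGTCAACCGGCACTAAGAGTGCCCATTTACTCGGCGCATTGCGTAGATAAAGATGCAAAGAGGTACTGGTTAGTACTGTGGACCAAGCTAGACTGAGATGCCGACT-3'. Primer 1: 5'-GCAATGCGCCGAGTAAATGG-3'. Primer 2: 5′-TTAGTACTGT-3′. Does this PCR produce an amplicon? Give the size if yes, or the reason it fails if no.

No product — the primers' 3' ends point away from each other.

Primer 1 (GCAATGCGCCGAGTAAATGG) has reverse complement CCATTTACTCGGCGCATTGC, which matches the top strand at positions 111–130; primer 1 anneals to the top strand there with its 3' end pointing upstream toward position 111.
Primer 2 (TTAGTACTGT) matches the top strand directly at positions 158–167; it anneals to the bottom strand with its 3' end pointing downstream toward position 167.
The 3' ends diverge (primer 1 extends toward position 1, primer 2 toward position 194), so the primers never converge on a shared product.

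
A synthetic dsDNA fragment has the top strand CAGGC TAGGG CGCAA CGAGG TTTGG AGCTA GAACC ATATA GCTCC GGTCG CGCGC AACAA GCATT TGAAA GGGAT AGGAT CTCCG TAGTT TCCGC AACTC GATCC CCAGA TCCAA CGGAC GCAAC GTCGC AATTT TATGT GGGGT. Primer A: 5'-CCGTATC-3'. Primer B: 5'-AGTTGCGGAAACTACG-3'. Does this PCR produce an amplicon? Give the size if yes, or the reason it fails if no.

Primer A (CCGTATC) does not match the top strand, and its reverse complement GATACGG does not match either.
With no annealing site for primer A, no amplification occurs.

No product — primer A has no binding site in the template.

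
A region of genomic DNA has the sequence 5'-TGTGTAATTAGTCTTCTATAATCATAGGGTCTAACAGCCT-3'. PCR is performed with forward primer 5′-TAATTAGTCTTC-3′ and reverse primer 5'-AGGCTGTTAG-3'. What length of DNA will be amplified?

Scanning the template, TAATTAGTCTTC occurs at positions 5–16; this primer anneals to the bottom strand there with its 3' end pointing downstream.
Reverse complement of the reverse primer: CTAACAGCCT. This occurs on the top strand at positions 31–40.
The product runs from position 5 to position 40, so its length is 40 − 5 + 1 = 36 bp.

36 bp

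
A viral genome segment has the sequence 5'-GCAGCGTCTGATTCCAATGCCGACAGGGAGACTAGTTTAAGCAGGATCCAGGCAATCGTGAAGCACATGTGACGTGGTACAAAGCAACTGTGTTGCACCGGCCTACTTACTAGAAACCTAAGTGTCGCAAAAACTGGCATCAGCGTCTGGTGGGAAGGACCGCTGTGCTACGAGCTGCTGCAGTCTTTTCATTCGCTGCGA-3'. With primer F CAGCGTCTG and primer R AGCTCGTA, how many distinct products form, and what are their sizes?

The forward primer CAGCGTCTG matches the top strand at positions 2–10, 141–149.
The reverse primer's reverse complement is TACGAGCT, matching at positions 169–176.
Each forward site pairs with the reverse site to give a product ending at position 176: sizes 175, 36 bp.

Two products: 175 bp, 36 bp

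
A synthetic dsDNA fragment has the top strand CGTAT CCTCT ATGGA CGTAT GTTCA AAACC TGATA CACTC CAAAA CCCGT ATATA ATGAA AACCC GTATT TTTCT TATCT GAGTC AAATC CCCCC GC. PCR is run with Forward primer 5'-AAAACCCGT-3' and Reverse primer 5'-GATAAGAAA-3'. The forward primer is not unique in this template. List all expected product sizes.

38 bp, 21 bp

The forward primer AAAACCCGT matches the top strand at positions 42–50, 59–67.
The reverse primer's reverse complement is TTTCTTATC, matching at positions 71–79.
Each forward site pairs with the reverse site to give a product ending at position 79: sizes 38, 21 bp.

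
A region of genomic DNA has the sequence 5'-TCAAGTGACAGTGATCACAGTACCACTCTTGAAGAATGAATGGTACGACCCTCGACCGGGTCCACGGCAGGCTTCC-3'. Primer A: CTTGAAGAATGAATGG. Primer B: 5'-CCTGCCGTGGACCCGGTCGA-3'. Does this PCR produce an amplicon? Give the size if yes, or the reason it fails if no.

Yes — a 44 bp product.

Primer A (CTTGAAGAATGAATGG) matches the top strand at positions 28–43; it acts as a forward primer.
Primer B's reverse complement is TCGACCGGGTCCACGGCAGG, matching the top strand at positions 52–71; it acts as a reverse primer.
The 3' ends face each other across positions 28–71, giving a 44 bp product.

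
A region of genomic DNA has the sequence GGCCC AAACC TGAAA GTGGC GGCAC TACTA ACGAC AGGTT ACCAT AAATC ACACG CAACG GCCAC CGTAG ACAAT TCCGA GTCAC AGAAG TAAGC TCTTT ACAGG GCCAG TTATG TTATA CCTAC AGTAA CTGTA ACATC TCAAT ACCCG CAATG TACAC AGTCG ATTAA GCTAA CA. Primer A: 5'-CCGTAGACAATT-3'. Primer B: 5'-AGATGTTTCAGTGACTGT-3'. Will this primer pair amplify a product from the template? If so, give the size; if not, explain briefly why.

Primer B (AGATGTTTCAGTGACTGT) does not match the top strand, and its reverse complement ACAGTCACTGAAACATCT does not match either.
With no annealing site for primer B, no amplification occurs.

No product — primer B has no binding site in the template.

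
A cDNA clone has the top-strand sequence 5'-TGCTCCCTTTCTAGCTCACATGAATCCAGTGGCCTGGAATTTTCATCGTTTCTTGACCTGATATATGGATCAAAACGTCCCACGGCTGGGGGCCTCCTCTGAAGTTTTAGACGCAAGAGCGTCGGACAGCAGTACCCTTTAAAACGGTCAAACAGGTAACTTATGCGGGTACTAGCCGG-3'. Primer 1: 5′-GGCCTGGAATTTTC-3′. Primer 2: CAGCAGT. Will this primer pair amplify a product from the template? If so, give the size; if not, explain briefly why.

No product — both primers anneal to the same strand and extend in the same direction.

Primer 1 (GGCCTGGAATTTTC) matches the top strand at positions 31–44 (3' end points downstream).
Primer 2 (CAGCAGT) also matches the top strand directly, at positions 127–133 — its reverse complement ACTGCTG is not present.
Both primers anneal to the bottom strand with 3' ends pointing the same way, so neither can prime synthesis back toward the other.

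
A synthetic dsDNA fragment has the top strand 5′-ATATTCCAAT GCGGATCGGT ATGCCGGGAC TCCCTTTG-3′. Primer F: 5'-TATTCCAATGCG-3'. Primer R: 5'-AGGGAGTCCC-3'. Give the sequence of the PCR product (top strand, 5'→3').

Forward primer TATTCCAATGCG is found on the top strand at positions 2–13.
The reverse primer's reverse complement is GGGACTCCCT, which matches the template at positions 26–35.
The product is the template from position 2 through 35 (34 bp).

5'-TATTCCAATGCGGATCGGTATGCCGGGACTCCCT-3'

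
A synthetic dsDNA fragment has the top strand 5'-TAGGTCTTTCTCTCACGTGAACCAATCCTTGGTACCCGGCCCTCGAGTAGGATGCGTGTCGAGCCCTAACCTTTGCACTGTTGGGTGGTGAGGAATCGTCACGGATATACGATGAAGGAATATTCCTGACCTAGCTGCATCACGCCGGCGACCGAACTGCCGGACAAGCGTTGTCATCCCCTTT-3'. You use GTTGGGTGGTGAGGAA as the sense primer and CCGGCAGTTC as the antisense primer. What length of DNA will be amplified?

84 bp

Forward primer GTTGGGTGGTGAGGAA is found on the top strand at positions 80–95.
Reverse complement of the reverse primer: GAACTGCCGG. This occurs on the top strand at positions 154–163.
Product length = (reverse-primer end) − (forward-primer start) + 1 = 163 − 80 + 1 = 84 bp.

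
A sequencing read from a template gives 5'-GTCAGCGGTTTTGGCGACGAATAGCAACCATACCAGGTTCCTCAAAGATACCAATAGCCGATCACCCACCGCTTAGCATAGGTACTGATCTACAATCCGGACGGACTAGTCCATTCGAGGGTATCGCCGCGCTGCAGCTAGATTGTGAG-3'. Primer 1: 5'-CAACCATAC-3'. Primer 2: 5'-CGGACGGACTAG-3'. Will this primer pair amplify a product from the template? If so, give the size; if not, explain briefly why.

Primer 1 (CAACCATAC) matches the top strand at positions 25–33 (3' end points downstream).
Primer 2 (CGGACGGACTAG) also matches the top strand directly, at positions 98–109 — its reverse complement CTAGTCCGTCCG is not present.
Both primers anneal to the bottom strand with 3' ends pointing the same way, so neither can prime synthesis back toward the other.

No product — both primers anneal to the same strand and extend in the same direction.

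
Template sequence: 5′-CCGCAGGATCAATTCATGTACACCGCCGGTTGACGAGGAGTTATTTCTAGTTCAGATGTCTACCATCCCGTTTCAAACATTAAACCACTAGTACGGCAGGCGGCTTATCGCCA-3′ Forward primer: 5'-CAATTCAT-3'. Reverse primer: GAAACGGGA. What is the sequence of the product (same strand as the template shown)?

The forward primer matches the template at positions 10–17.
Reverse complement of the reverse primer: TCCCGTTTC. This occurs on the top strand at positions 66–74.
The product is the template from position 10 through 74 (65 bp).

5'-CAATTCATGTACACCGCCGGTTGACGAGGAGTTATTTCTAGTTCAGATGTCTACCATCCCGTTTC-3'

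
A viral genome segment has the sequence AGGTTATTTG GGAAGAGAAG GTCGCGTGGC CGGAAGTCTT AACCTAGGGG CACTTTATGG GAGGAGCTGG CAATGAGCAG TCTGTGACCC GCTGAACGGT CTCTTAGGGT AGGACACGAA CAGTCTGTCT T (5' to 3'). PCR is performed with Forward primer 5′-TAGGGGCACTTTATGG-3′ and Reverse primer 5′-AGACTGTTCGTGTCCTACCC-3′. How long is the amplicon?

82 bp

The forward primer matches the template at positions 45–60.
Taking the reverse complement of AGACTGTTCGTGTCCTACCC gives GGGTAGGACACGAACAGTCT, found at positions 107–126 on the template; the primer anneals here to the top strand with its 3' end pointing upstream.
Amplicon spans positions 45–126: 82 bp.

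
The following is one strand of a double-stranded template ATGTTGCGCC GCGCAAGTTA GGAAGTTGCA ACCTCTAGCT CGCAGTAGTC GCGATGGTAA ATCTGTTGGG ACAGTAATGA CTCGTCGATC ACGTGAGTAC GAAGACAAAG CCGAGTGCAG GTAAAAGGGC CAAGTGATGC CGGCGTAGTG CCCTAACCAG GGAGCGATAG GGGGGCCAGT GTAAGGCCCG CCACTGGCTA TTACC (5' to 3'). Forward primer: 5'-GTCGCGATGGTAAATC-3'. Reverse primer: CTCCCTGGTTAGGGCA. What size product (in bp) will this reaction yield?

Scanning the template, GTCGCGATGGTAAATC occurs at positions 48–63; this primer anneals to the bottom strand there with its 3' end pointing downstream.
The reverse primer's reverse complement is TGCCCTAACCAGGGAG, which matches the template at positions 149–164.
Product length = (reverse-primer end) − (forward-primer start) + 1 = 164 − 48 + 1 = 117 bp.

117 bp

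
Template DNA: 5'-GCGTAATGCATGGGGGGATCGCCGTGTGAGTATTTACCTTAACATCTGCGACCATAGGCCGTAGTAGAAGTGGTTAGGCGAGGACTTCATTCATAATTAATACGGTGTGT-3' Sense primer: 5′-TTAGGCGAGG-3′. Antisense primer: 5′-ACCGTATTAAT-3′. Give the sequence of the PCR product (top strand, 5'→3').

The forward primer matches the template at positions 74–83.
The reverse primer's reverse complement is ATTAATACGGT, which matches the template at positions 96–106.
The product is the template from position 74 through 106 (33 bp).

5'-TTAGGCGAGGACTTCATTCATAATTAATACGGT-3'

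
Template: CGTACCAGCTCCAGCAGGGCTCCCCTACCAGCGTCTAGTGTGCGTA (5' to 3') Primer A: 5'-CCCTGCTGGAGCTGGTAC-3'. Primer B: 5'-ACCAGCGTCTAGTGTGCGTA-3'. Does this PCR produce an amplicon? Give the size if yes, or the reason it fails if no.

No product — the primers' 3' ends point away from each other.

Primer A (CCCTGCTGGAGCTGGTAC) has reverse complement GTACCAGCTCCAGCAGGG, which matches the top strand at positions 2–19; primer A anneals to the top strand there with its 3' end pointing upstream toward position 2.
Primer B (ACCAGCGTCTAGTGTGCGTA) matches the top strand directly at positions 27–46; it anneals to the bottom strand with its 3' end pointing downstream toward position 46.
The 3' ends diverge (primer A extends toward position 1, primer B toward position 46), so the primers never converge on a shared product.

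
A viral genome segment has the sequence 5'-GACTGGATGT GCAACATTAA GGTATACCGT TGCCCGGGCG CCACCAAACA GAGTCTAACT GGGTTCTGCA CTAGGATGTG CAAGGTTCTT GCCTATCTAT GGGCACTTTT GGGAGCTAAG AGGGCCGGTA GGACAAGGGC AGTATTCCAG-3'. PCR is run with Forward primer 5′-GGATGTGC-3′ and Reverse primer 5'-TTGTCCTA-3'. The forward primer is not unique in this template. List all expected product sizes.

The forward primer GGATGTGC matches the top strand at positions 5–12, 74–81.
The reverse primer's reverse complement is TAGGACAA, matching at positions 129–136.
Each forward site pairs with the reverse site to give a product ending at position 136: sizes 132, 63 bp.

132 bp, 63 bp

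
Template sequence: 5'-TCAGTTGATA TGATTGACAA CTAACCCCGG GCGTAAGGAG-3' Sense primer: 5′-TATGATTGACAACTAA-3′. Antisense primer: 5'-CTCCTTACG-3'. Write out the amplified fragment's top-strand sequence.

5'-TATGATTGACAACTAACCCCGGGCGTAAGGAG-3'

The forward primer matches the template at positions 9–24.
Taking the reverse complement of CTCCTTACG gives CGTAAGGAG, found at positions 32–40 on the template; the primer anneals here to the top strand with its 3' end pointing upstream.
The product is the template from position 9 through 40 (32 bp).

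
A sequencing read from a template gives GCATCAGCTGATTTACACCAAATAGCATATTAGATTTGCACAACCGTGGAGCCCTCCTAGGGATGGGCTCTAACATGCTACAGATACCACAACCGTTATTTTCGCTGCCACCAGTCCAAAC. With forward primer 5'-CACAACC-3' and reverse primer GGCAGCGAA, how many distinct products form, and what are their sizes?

Two products: 71 bp, 22 bp

The forward primer CACAACC matches the top strand at positions 39–45, 88–94.
The reverse primer's reverse complement is TTCGCTGCC, matching at positions 101–109.
Each forward site pairs with the reverse site to give a product ending at position 109: sizes 71, 22 bp.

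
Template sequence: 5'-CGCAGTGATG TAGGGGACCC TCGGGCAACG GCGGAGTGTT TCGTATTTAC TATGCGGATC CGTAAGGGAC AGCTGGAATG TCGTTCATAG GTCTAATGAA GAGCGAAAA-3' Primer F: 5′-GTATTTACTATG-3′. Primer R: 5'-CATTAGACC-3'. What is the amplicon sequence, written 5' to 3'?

5'-GTATTTACTATGCGGATCCGTAAGGGACAGCTGGAATGTCGTTCATAGGTCTAATG-3'

The forward primer matches the template at positions 43–54.
Taking the reverse complement of CATTAGACC gives GGTCTAATG, found at positions 90–98 on the template; the primer anneals here to the top strand with its 3' end pointing upstream.
The product is the template from position 43 through 98 (56 bp).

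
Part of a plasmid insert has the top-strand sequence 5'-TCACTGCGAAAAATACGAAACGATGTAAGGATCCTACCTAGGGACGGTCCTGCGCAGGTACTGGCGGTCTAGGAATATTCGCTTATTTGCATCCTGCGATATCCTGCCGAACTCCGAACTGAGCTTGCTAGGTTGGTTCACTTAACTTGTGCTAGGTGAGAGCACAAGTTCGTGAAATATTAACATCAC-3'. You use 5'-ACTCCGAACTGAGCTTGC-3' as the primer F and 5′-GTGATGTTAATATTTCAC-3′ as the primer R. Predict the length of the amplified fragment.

79 bp

Forward primer ACTCCGAACTGAGCTTGC is found on the top strand at positions 111–128.
The reverse primer's reverse complement is GTGAAATATTAACATCAC, which matches the template at positions 172–189.
Amplicon spans positions 111–189: 79 bp.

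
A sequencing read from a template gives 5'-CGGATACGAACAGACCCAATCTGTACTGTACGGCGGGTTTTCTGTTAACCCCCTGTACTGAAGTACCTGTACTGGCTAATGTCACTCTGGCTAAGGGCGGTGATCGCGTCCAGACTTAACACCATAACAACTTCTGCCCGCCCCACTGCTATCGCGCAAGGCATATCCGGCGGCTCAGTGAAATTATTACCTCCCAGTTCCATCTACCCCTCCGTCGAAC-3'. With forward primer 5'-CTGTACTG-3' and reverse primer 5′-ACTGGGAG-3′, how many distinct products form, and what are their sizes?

The forward primer CTGTACTG matches the top strand at positions 21–28, 53–60, 67–74.
The reverse primer's reverse complement is CTCCCAGT, matching at positions 191–198.
Each forward site pairs with the reverse site to give a product ending at position 198: sizes 178, 146, 132 bp.

Three products: 178 bp, 146 bp, 132 bp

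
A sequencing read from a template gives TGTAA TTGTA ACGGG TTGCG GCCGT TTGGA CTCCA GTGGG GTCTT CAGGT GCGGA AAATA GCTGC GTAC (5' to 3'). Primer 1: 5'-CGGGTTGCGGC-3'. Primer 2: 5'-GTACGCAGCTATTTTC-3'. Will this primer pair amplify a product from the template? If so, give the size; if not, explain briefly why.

Primer 1 (CGGGTTGCGGC) matches the top strand at positions 12–22; it acts as a forward primer.
Primer 2's reverse complement is GAAAATAGCTGCGTAC, matching the top strand at positions 54–69; it acts as a reverse primer.
The 3' ends face each other across positions 12–69, giving a 58 bp product.

Yes — a 58 bp product.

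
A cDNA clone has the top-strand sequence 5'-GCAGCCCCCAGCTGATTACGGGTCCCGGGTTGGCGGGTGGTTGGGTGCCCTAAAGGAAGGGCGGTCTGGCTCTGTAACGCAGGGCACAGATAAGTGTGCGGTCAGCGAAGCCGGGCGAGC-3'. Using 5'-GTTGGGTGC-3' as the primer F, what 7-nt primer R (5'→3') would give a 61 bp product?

The forward primer binds at positions 40–48, so a 61 bp product ends at position 40 + 61 − 1 = 100.
The reverse primer anneals to the top strand over positions 94–100, i.e. to GTGTGCG.
Its sequence written 5'→3' is the reverse complement: CGCACAC.

5'-CGCACAC-3'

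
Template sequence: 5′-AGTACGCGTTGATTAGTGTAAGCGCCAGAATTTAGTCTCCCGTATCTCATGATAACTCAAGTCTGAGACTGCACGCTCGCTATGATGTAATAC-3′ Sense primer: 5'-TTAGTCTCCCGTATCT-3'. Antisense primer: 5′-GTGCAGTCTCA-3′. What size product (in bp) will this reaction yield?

The forward primer matches the template at positions 32–47.
Taking the reverse complement of GTGCAGTCTCA gives TGAGACTGCAC, found at positions 64–74 on the template; the primer anneals here to the top strand with its 3' end pointing upstream.
Product length = (reverse-primer end) − (forward-primer start) + 1 = 74 − 32 + 1 = 43 bp.

43 bp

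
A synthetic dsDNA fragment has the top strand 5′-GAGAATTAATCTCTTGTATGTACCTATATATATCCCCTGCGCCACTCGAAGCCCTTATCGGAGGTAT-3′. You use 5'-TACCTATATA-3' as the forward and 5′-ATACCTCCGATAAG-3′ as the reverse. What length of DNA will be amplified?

Forward primer TACCTATATA is found on the top strand at positions 21–30.
Taking the reverse complement of ATACCTCCGATAAG gives CTTATCGGAGGTAT, found at positions 54–67 on the template; the primer anneals here to the top strand with its 3' end pointing upstream.
The product runs from position 21 to position 67, so its length is 67 − 21 + 1 = 47 bp.

47 bp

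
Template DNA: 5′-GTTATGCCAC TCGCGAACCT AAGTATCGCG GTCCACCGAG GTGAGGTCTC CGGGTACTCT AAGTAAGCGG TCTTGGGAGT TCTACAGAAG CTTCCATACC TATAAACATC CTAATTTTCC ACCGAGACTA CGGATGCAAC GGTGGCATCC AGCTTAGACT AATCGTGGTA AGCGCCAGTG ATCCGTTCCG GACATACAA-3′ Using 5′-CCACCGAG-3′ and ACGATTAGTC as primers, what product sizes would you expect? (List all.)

134 bp, 48 bp

The forward primer CCACCGAG matches the top strand at positions 33–40, 119–126.
The reverse primer's reverse complement is GACTAATCGT, matching at positions 157–166.
Each forward site pairs with the reverse site to give a product ending at position 166: sizes 134, 48 bp.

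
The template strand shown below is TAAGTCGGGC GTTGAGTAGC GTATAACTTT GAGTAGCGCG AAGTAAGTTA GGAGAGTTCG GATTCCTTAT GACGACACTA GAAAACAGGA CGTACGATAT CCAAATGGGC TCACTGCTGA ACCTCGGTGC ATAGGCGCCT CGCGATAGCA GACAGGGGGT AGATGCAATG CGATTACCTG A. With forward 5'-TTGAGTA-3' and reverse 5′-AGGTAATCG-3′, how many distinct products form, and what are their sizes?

Two products: 168 bp, 151 bp

The forward primer TTGAGTA matches the top strand at positions 12–18, 29–35.
The reverse primer's reverse complement is CGATTACCT, matching at positions 171–179.
Each forward site pairs with the reverse site to give a product ending at position 179: sizes 168, 151 bp.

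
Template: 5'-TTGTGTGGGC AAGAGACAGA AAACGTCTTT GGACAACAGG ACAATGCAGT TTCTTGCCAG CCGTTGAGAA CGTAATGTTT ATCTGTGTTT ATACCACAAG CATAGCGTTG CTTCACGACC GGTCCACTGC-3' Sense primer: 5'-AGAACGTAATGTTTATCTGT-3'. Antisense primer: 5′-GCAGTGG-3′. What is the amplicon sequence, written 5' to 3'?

5'-AGAACGTAATGTTTATCTGTGTTTATACCACAAGCATAGCGTTGCTTCACGACCGGTCCACTGC-3'

The forward primer matches the template at positions 67–86.
The reverse primer's reverse complement is CCACTGC, which matches the template at positions 124–130.
The product is the template from position 67 through 130 (64 bp).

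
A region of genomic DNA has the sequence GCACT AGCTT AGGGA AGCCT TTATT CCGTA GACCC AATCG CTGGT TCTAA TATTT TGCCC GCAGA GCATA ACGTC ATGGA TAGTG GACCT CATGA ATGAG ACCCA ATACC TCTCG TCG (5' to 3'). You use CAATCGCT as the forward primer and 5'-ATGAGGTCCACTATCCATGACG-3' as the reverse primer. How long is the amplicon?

The forward primer matches the template at positions 35–42.
The reverse primer's reverse complement is CGTCATGGATAGTGGACCTCAT, which matches the template at positions 72–93.
The product runs from position 35 to position 93, so its length is 93 − 35 + 1 = 59 bp.

59 bp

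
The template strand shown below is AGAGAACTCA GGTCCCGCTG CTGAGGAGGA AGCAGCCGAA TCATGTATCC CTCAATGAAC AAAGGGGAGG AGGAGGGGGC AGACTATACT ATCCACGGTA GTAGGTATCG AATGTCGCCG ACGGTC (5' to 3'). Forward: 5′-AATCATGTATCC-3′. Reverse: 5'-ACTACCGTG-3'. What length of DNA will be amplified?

64 bp

The forward primer matches the template at positions 39–50.
The reverse primer's reverse complement is CACGGTAGT, which matches the template at positions 94–102.
The product runs from position 39 to position 102, so its length is 102 − 39 + 1 = 64 bp.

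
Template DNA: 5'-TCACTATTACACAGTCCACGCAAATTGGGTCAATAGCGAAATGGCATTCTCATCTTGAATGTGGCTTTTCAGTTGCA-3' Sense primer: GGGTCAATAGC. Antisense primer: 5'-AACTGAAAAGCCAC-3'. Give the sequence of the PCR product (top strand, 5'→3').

Forward primer GGGTCAATAGC is found on the top strand at positions 27–37.
The reverse primer's reverse complement is GTGGCTTTTCAGTT, which matches the template at positions 61–74.
The product is the template from position 27 through 74 (48 bp).

5'-GGGTCAATAGCGAAATGGCATTCTCATCTTGAATGTGGCTTTTCAGTT-3'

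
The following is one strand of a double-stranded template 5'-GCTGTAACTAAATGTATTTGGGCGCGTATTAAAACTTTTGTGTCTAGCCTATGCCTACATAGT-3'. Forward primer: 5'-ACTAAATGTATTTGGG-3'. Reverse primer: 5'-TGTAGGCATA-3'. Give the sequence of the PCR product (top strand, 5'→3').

Forward primer ACTAAATGTATTTGGG is found on the top strand at positions 7–22.
The reverse primer's reverse complement is TATGCCTACA, which matches the template at positions 50–59.
The product is the template from position 7 through 59 (53 bp).

5'-ACTAAATGTATTTGGGCGCGTATTAAAACTTTTGTGTCTAGCCTATGCCTACA-3'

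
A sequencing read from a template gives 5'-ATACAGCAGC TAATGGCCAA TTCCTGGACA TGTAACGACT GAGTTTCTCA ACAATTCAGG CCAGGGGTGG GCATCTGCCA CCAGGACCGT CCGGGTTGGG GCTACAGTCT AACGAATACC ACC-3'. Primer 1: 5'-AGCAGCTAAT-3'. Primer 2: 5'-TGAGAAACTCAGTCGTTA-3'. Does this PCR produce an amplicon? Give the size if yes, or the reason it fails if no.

Yes — a 46 bp product.

Primer 1 (AGCAGCTAAT) matches the top strand at positions 5–14; it acts as a forward primer.
Primer 2's reverse complement is TAACGACTGAGTTTCTCA, matching the top strand at positions 33–50; it acts as a reverse primer.
The 3' ends face each other across positions 5–50, giving a 46 bp product.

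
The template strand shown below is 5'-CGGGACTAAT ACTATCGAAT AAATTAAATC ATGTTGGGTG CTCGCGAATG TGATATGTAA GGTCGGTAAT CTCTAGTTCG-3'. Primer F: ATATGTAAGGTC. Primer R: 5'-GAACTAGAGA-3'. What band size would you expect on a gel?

27 bp

The forward primer matches the template at positions 53–64.
The reverse primer's reverse complement is TCTCTAGTTC, which matches the template at positions 70–79.
Product length = (reverse-primer end) − (forward-primer start) + 1 = 79 − 53 + 1 = 27 bp.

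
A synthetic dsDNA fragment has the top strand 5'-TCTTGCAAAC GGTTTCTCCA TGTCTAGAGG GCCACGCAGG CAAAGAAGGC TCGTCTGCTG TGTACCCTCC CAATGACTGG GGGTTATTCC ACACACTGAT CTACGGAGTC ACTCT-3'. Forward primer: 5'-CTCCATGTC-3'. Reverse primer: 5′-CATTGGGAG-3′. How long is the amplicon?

60 bp

Forward primer CTCCATGTC is found on the top strand at positions 16–24.
The reverse primer's reverse complement is CTCCCAATG, which matches the template at positions 67–75.
Product length = (reverse-primer end) − (forward-primer start) + 1 = 75 − 16 + 1 = 60 bp.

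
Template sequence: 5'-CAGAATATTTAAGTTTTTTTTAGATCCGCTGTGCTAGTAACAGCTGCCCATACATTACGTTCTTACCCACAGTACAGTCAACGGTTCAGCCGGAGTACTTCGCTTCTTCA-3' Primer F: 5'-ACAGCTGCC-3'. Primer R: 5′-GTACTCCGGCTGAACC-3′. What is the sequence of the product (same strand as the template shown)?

5'-ACAGCTGCCCATACATTACGTTCTTACCCACAGTACAGTCAACGGTTCAGCCGGAGTAC-3'

The forward primer matches the template at positions 40–48.
Taking the reverse complement of GTACTCCGGCTGAACC gives GGTTCAGCCGGAGTAC, found at positions 83–98 on the template; the primer anneals here to the top strand with its 3' end pointing upstream.
The product is the template from position 40 through 98 (59 bp).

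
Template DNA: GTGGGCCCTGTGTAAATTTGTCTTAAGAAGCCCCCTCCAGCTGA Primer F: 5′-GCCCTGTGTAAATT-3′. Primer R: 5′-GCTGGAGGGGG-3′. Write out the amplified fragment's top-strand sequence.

5'-GCCCTGTGTAAATTTGTCTTAAGAAGCCCCCTCCAGC-3'

The forward primer matches the template at positions 5–18.
The reverse primer's reverse complement is CCCCCTCCAGC, which matches the template at positions 31–41.
The product is the template from position 5 through 41 (37 bp).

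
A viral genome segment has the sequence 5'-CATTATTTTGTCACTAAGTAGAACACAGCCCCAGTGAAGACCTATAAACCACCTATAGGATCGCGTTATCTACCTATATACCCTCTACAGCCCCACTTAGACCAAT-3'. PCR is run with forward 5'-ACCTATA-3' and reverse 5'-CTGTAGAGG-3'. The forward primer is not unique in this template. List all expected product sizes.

The forward primer ACCTATA matches the top strand at positions 40–46, 51–57, 72–78.
The reverse primer's reverse complement is CCTCTACAG, matching at positions 82–90.
Each forward site pairs with the reverse site to give a product ending at position 90: sizes 51, 40, 19 bp.

51 bp, 40 bp, 19 bp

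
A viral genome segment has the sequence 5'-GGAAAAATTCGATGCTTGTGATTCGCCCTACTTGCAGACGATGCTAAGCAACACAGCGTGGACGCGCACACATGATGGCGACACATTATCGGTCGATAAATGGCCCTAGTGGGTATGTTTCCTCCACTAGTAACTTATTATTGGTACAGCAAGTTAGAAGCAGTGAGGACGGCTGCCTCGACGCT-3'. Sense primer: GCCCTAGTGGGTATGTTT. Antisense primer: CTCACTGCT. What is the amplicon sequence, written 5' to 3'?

5'-GCCCTAGTGGGTATGTTTCCTCCACTAGTAACTTATTATTGGTACAGCAAGTTAGAAGCAGTGAG-3'

Forward primer GCCCTAGTGGGTATGTTT is found on the top strand at positions 103–120.
The reverse primer's reverse complement is AGCAGTGAG, which matches the template at positions 159–167.
The product is the template from position 103 through 167 (65 bp).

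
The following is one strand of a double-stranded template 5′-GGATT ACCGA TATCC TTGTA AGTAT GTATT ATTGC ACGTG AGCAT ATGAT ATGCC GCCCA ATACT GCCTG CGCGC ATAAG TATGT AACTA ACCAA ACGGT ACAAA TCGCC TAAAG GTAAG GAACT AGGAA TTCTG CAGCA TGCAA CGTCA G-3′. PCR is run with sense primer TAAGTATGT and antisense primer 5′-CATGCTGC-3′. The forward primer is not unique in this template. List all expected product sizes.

124 bp, 66 bp

The forward primer TAAGTATGT matches the top strand at positions 19–27, 77–85.
The reverse primer's reverse complement is GCAGCATG, matching at positions 135–142.
Each forward site pairs with the reverse site to give a product ending at position 142: sizes 124, 66 bp.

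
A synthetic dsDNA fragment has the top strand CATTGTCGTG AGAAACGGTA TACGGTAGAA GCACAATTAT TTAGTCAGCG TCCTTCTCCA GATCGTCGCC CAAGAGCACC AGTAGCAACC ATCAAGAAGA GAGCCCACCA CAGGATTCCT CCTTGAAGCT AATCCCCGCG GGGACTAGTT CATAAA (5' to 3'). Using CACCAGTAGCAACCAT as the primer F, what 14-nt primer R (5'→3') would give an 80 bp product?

5'-TTTATGAACTAGTC-3'

The forward primer binds at positions 77–92, so an 80 bp product ends at position 77 + 80 − 1 = 156.
The reverse primer anneals to the top strand over positions 143–156, i.e. to GACTAGTTCATAAA.
Its sequence written 5'→3' is the reverse complement: TTTATGAACTAGTC.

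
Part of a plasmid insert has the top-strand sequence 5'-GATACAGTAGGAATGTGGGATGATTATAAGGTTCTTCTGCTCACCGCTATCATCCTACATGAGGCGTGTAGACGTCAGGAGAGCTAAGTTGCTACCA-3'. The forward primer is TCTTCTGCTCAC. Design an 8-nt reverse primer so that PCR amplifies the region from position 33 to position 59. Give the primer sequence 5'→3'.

The product's 3' end on the top strand is position 59.
The reverse primer anneals to the top strand over positions 52–59, i.e. to ATCCTACA.
Its sequence written 5'→3' is the reverse complement: TGTAGGAT.

5'-TGTAGGAT-3'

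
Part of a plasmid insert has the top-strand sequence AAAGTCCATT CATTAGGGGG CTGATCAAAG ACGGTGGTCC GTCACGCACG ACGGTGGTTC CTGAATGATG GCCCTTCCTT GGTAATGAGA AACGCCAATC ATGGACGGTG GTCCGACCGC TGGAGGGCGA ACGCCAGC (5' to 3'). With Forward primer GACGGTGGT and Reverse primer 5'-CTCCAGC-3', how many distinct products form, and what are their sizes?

Three products: 96 bp, 76 bp, 22 bp

The forward primer GACGGTGGT matches the top strand at positions 30–38, 50–58, 104–112.
The reverse primer's reverse complement is GCTGGAG, matching at positions 119–125.
Each forward site pairs with the reverse site to give a product ending at position 125: sizes 96, 76, 22 bp.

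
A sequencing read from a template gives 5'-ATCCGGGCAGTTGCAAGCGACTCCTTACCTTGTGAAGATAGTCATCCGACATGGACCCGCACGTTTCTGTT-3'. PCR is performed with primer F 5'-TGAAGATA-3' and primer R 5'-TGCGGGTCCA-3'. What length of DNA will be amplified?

29 bp

Forward primer TGAAGATA is found on the top strand at positions 33–40.
Taking the reverse complement of TGCGGGTCCA gives TGGACCCGCA, found at positions 52–61 on the template; the primer anneals here to the top strand with its 3' end pointing upstream.
Product length = (reverse-primer end) − (forward-primer start) + 1 = 61 − 33 + 1 = 29 bp.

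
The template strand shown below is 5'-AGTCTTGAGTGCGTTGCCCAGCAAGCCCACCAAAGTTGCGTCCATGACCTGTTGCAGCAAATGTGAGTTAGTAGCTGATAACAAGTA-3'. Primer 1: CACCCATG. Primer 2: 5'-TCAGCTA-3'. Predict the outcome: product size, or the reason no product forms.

Primer 1 (CACCCATG) does not match the top strand, and its reverse complement CATGGGTG does not match either.
With no annealing site for primer 1, no amplification occurs.

No product — primer 1 has no binding site in the template.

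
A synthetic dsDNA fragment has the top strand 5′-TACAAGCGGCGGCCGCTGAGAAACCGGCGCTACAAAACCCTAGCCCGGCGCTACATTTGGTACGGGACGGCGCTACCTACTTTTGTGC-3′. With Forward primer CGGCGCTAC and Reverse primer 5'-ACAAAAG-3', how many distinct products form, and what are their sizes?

The forward primer CGGCGCTAC matches the top strand at positions 25–33, 46–54, 68–76.
The reverse primer's reverse complement is CTTTTGT, matching at positions 80–86.
Each forward site pairs with the reverse site to give a product ending at position 86: sizes 62, 41, 19 bp.

Three products: 62 bp, 41 bp, 19 bp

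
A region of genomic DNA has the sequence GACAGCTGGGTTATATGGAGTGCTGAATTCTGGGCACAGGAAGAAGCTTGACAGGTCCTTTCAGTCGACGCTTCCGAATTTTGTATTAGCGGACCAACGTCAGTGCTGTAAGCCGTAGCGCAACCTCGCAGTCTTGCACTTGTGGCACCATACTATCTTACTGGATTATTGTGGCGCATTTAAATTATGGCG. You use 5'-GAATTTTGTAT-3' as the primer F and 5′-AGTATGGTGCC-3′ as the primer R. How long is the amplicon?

79 bp

Scanning the template, GAATTTTGTAT occurs at positions 76–86; this primer anneals to the bottom strand there with its 3' end pointing downstream.
Taking the reverse complement of AGTATGGTGCC gives GGCACCATACT, found at positions 144–154 on the template; the primer anneals here to the top strand with its 3' end pointing upstream.
Amplicon spans positions 76–154: 79 bp.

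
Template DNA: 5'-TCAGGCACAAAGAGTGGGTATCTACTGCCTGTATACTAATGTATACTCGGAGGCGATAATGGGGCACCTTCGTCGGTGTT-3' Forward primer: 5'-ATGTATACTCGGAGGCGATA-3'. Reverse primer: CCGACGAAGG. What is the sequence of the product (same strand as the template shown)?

Scanning the template, ATGTATACTCGGAGGCGATA occurs at positions 39–58; this primer anneals to the bottom strand there with its 3' end pointing downstream.
Reverse complement of the reverse primer: CCTTCGTCGG. This occurs on the top strand at positions 67–76.
The product is the template from position 39 through 76 (38 bp).

5'-ATGTATACTCGGAGGCGATAATGGGGCACCTTCGTCGG-3'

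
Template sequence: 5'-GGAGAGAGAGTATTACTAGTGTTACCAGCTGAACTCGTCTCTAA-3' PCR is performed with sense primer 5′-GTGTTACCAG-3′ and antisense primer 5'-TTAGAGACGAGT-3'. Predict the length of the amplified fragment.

26 bp

Scanning the template, GTGTTACCAG occurs at positions 19–28; this primer anneals to the bottom strand there with its 3' end pointing downstream.
Reverse complement of the reverse primer: ACTCGTCTCTAA. This occurs on the top strand at positions 33–44.
Product length = (reverse-primer end) − (forward-primer start) + 1 = 44 − 19 + 1 = 26 bp.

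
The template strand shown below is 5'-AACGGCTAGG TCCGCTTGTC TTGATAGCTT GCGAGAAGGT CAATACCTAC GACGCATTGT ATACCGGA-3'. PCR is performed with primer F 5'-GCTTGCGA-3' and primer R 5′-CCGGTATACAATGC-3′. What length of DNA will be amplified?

The forward primer matches the template at positions 27–34.
The reverse primer's reverse complement is GCATTGTATACCGG, which matches the template at positions 54–67.
The product runs from position 27 to position 67, so its length is 67 − 27 + 1 = 41 bp.

41 bp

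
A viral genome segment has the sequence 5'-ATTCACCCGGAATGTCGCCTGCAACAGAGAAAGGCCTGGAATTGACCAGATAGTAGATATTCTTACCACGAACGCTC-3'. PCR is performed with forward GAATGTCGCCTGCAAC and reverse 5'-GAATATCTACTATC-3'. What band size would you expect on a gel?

Forward primer GAATGTCGCCTGCAAC is found on the top strand at positions 10–25.
Reverse complement of the reverse primer: GATAGTAGATATTC. This occurs on the top strand at positions 49–62.
Amplicon spans positions 10–62: 53 bp.

53 bp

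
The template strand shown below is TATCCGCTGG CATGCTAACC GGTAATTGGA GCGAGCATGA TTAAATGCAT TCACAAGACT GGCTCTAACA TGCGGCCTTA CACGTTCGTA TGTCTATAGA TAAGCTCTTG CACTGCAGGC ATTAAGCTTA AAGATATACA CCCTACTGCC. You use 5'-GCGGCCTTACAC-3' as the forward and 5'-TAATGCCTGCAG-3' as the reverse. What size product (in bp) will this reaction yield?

53 bp

Scanning the template, GCGGCCTTACAC occurs at positions 72–83; this primer anneals to the bottom strand there with its 3' end pointing downstream.
The reverse primer's reverse complement is CTGCAGGCATTA, which matches the template at positions 113–124.
Product length = (reverse-primer end) − (forward-primer start) + 1 = 124 − 72 + 1 = 53 bp.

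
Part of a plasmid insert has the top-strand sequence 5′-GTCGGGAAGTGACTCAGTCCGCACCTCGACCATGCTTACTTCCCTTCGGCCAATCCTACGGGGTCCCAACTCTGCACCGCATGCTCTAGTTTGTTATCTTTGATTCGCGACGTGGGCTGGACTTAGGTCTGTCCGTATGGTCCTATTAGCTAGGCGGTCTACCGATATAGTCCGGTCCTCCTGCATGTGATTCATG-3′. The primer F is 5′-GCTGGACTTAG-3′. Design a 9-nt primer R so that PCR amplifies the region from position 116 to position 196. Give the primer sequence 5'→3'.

5'-CATGAATCA-3'

The product's 3' end on the top strand is position 196.
The reverse primer anneals to the top strand over positions 188–196, i.e. to TGATTCATG.
Its sequence written 5'→3' is the reverse complement: CATGAATCA.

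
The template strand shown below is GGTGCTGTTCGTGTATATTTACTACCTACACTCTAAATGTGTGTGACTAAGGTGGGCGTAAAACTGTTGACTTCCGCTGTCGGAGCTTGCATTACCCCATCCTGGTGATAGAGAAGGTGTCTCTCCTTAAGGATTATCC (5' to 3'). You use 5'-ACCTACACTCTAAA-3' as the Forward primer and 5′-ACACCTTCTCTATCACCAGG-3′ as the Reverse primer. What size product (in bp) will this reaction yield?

97 bp

Forward primer ACCTACACTCTAAA is found on the top strand at positions 24–37.
Taking the reverse complement of ACACCTTCTCTATCACCAGG gives CCTGGTGATAGAGAAGGTGT, found at positions 101–120 on the template; the primer anneals here to the top strand with its 3' end pointing upstream.
Product length = (reverse-primer end) − (forward-primer start) + 1 = 120 − 24 + 1 = 97 bp.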